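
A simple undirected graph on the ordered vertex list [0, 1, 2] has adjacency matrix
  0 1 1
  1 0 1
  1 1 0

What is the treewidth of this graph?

A width-2 tree decomposition is:
Bags: B1 = {0, 1, 2}
Tree: (single bag)
A single bag containing all 3 vertices is trivially a valid decomposition of width 2. Conversely, {0, 1, 2} is a clique of size 3, and the vertices of any clique must share a bag in every tree decomposition; so some bag has ≥ 3 vertices and tw(G) ≥ 2. The upper and lower bounds meet at 2, so that is the treewidth.

2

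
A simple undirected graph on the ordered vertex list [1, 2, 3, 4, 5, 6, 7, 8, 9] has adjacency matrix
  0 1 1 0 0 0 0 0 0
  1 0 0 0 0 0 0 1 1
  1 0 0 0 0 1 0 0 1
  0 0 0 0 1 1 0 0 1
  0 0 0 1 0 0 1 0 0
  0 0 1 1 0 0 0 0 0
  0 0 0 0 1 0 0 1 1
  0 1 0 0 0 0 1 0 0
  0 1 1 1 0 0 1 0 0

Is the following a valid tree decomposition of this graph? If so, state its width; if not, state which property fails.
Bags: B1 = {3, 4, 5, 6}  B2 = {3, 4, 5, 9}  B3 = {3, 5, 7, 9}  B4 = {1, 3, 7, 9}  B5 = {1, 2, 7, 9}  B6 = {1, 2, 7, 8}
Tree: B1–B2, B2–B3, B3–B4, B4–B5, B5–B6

Vertex coverage: the bags together contain {1, 2, 3, 4, 5, 6, 7, 8, 9}, the full vertex set. Edge coverage: each edge of G has both endpoints in at least one bag. Running intersection: for every vertex, the bags containing it form a connected subtree. All three properties hold, so this is a valid tree decomposition of width max|bag| − 1 = 3, and hence tw(G) ≤ 3.

Yes; width 3.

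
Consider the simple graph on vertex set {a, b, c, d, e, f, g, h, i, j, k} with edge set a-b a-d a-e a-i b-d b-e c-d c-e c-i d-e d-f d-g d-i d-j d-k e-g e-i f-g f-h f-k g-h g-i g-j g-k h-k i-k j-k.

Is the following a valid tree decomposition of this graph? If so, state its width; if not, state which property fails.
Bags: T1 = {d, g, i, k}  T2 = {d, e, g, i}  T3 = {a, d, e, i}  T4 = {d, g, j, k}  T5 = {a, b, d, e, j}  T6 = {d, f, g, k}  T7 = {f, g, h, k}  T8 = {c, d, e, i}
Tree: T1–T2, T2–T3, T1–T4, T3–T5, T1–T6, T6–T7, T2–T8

No — bags containing vertex j are not connected in the tree.

A tree decomposition must satisfy three properties: every vertex lies in some bag; for every edge, both endpoints lie together in some bag; and for every vertex, the bags containing it form a connected subtree. Here bags containing vertex j are not connected in the tree, so the decomposition is invalid.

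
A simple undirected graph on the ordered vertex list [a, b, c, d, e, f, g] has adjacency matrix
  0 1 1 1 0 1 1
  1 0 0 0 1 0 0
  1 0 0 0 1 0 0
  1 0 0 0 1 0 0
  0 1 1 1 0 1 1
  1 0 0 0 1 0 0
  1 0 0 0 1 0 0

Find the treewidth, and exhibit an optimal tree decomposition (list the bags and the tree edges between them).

Treewidth 2.
One optimal decomposition is:
Bags: B1 = {a, c, e}  B2 = {a, e, g}  B3 = {a, e, f}  B4 = {a, b, e}  B5 = {a, d, e}
Tree: B1–B2, B2–B3, B3–B4, B4–B5

The largest bag has 3 vertices, giving width 2; this decomposition certifies tw(G) ≤ 2. The edges a–c–e–g–a form a cycle, so G is not a tree and its treewidth is at least 2. Therefore the treewidth is 2.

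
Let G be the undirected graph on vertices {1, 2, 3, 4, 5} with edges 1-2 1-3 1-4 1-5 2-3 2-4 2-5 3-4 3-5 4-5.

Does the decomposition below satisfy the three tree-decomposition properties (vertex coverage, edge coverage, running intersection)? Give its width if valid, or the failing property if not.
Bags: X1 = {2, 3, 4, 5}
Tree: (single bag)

No — vertex 1 appears in no bag.

A tree decomposition must satisfy three properties: every vertex lies in some bag; for every edge, both endpoints lie together in some bag; and for every vertex, the bags containing it form a connected subtree. Here vertex 1 appears in no bag, so the decomposition is invalid.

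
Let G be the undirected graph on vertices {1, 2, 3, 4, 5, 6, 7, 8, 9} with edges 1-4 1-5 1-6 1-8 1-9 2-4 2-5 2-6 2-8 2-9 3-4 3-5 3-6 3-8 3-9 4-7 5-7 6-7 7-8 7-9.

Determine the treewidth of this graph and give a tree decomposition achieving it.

Treewidth 4.
Bags: B1 = {1, 2, 3, 6, 7}  B2 = {1, 2, 3, 4, 7}  B3 = {1, 2, 3, 5, 7}  B4 = {1, 2, 3, 7, 8}  B5 = {1, 2, 3, 7, 9}
Tree: B1–B2, B2–B3, B3–B4, B4–B5

Every bag has size at most 5, so the width is 5 − 1 = 4 and tw(G) ≤ 4. For the lower bound: the 5 vertex sets {1,6}, {2,4}, {3,5}, {7}, {8} are disjoint, each induces a connected subgraph, and every pair is joined by at least one edge of G. Contracting each set to a single vertex therefore yields K_{5} as a minor, and since treewidth is minor-monotone, tw(G) ≥ tw(K_{5}) = 4. The upper and lower bounds meet at 4, so that is the treewidth.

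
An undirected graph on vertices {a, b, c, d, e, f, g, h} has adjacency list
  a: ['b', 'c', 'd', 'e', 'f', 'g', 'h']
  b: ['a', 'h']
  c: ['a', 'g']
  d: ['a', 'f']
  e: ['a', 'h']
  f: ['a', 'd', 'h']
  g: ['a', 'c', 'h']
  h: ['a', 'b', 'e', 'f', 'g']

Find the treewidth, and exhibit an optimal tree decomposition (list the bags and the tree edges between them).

Each bag holds 3 vertices, so the decomposition has width 2, which upper-bounds the treewidth. On the other hand G contains the 3-clique {a, d, f}. A clique must lie in a single bag of any decomposition, so no decomposition can have width below 2. Combining the bounds, tw(G) = 2.

Treewidth 2.
Bags: B1 = {a, g, h}  B2 = {a, e, h}  B3 = {a, f, h}  B4 = {a, c, g}  B5 = {a, d, f}  B6 = {a, b, h}
Tree: B1–B2, B1–B3, B1–B4, B3–B5, B3–B6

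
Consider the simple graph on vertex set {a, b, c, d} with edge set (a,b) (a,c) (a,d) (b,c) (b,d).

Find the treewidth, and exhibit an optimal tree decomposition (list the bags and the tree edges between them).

The largest bag has 3 vertices, giving width 2; this decomposition certifies tw(G) ≤ 2. On the other hand G contains the 3-clique {a, b, d}. A clique must lie in a single bag of any decomposition, so no decomposition can have width below 2. The upper and lower bounds meet at 2, so that is the treewidth.

Treewidth 2.
One optimal decomposition is:
Bags: B1 = {a, b, d}  B2 = {a, b, c}
Tree: B1–B2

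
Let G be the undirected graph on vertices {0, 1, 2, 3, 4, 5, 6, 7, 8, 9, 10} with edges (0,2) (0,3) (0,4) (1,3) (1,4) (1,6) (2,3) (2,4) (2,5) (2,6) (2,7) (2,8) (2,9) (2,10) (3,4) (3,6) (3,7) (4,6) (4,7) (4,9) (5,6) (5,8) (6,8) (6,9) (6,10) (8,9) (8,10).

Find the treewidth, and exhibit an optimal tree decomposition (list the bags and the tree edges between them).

Treewidth 3.
Bags: B1 = {2, 4, 6, 9}  B2 = {2, 3, 4, 6}  B3 = {2, 6, 8, 9}  B4 = {0, 2, 3, 4}  B5 = {2, 6, 8, 10}  B6 = {2, 3, 4, 7}  B7 = {2, 5, 6, 8}  B8 = {1, 3, 4, 6}
Tree: B1–B2, B1–B3, B2–B4, B3–B5, B2–B6, B3–B7, B2–B8

Each bag holds 4 vertices, so the decomposition has width 3, which upper-bounds the treewidth. For the lower bound, the 4 vertices {1, 3, 4, 6} are pairwise adjacent, and any tree decomposition puts a clique entirely inside one bag — forcing width ≥ 3. Hence tw(G) = 3 exactly.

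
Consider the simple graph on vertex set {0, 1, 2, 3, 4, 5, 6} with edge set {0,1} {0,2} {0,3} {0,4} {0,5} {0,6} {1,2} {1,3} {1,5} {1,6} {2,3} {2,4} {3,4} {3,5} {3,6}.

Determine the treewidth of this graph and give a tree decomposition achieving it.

The largest bag has 4 vertices, giving width 3; this decomposition certifies tw(G) ≤ 3. On the other hand G contains the 4-clique {0, 1, 2, 3}. A clique must lie in a single bag of any decomposition, so no decomposition can have width below 3. Hence tw(G) = 3 exactly.

Treewidth 3.
One such decomposition:
Bags: B1 = {0, 1, 3, 5}  B2 = {0, 1, 2, 3}  B3 = {0, 2, 3, 4}  B4 = {0, 1, 3, 6}
Tree: B1–B2, B2–B3, B2–B4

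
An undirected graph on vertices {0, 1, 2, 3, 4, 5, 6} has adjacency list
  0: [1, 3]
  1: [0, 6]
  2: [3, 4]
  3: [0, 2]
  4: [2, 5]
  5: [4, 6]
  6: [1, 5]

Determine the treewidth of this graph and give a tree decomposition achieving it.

Treewidth 2.
Bags: B1 = {2, 4, 5}  B2 = {2, 3, 5}  B3 = {0, 3, 5}  B4 = {0, 1, 5}  B5 = {1, 5, 6}
Tree: B1–B2, B2–B3, B3–B4, B4–B5

Every bag has size at most 3, so the width is 3 − 1 = 2 and tw(G) ≤ 2. For the lower bound, G contains the cycle 5–4–2–3–0–1–6–5, so G is not a forest; only forests have treewidth ≤ 1, hence tw(G) ≥ 2. Hence tw(G) = 2 exactly.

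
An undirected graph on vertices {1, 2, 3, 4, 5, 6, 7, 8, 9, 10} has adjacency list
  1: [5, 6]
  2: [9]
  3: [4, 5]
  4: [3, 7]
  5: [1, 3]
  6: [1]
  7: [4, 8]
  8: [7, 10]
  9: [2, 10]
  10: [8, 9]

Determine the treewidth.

1

A width-1 tree decomposition is:
Bags: B1 = {2, 9}  B2 = {9, 10}  B3 = {8, 10}  B4 = {7, 8}  B5 = {4, 7}  B6 = {3, 4}  B7 = {3, 5}  B8 = {1, 5}  B9 = {1, 6}
Tree: B1–B2, B2–B3, B3–B4, B4–B5, B5–B6, B6–B7, B7–B8, B8–B9
The largest bag has 2 vertices, giving width 1; this decomposition certifies tw(G) ≤ 1. Any graph with an edge has treewidth ≥ 1, and G has the edge 2–9. Combining the bounds, tw(G) = 1.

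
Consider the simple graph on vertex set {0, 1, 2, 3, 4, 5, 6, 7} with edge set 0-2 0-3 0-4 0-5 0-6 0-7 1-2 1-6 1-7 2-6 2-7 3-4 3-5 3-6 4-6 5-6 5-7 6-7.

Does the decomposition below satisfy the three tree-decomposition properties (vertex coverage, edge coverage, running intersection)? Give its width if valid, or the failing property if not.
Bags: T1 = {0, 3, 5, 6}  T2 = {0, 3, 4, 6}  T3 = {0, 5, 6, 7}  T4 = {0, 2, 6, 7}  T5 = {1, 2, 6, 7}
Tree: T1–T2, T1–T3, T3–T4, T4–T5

Checking the three conditions: (i) the bags cover all of {0, 1, 2, 3, 4, 5, 6, 7}; (ii) for each edge, some bag contains both endpoints; (iii) the bags containing any fixed vertex form a subtree. All hold, so the decomposition is valid with width 4 − 1 = 3.

Yes; width 3.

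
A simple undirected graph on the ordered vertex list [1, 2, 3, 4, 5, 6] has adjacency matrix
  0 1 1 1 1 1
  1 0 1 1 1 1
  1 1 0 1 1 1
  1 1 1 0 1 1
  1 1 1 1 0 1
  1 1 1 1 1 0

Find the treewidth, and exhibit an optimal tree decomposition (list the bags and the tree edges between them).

A single bag containing all 6 vertices is trivially a valid decomposition of width 5. On the other hand G contains the 6-clique {1, 2, 3, 4, 5, 6}. A clique must lie in a single bag of any decomposition, so no decomposition can have width below 5. The upper and lower bounds meet at 5, so that is the treewidth.

Treewidth 5.
One optimal decomposition is:
Bags: B1 = {1, 2, 3, 4, 5, 6}
Tree: (single bag)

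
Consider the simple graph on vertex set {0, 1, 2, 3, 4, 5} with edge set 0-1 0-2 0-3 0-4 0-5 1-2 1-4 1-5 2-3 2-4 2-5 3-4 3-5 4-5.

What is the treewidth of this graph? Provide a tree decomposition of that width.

Every bag has size at most 5, so the width is 5 − 1 = 4 and tw(G) ≤ 4. For the lower bound, the 5 vertices {0, 1, 2, 4, 5} are pairwise adjacent, and any tree decomposition puts a clique entirely inside one bag — forcing width ≥ 4. Hence tw(G) = 4 exactly.

Treewidth 4.
Bags: B1 = {0, 2, 3, 4, 5}  B2 = {0, 1, 2, 4, 5}
Tree: B1–B2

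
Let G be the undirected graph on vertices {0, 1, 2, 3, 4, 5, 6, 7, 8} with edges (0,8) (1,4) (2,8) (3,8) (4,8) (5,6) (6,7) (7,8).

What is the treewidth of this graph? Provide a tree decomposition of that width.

Treewidth 1.
One such decomposition:
Bags: B1 = {7, 8}  B2 = {6, 7}  B3 = {5, 6}  B4 = {0, 8}  B5 = {3, 8}  B6 = {4, 8}  B7 = {2, 8}  B8 = {1, 4}
Tree: B1–B2, B2–B3, B1–B4, B1–B5, B4–B6, B5–B7, B6–B8

Each bag holds 2 vertices, so the decomposition has width 1, which upper-bounds the treewidth. Since G has at least one edge (e.g. 8–7), it is not an edgeless graph, so tw(G) ≥ 1. Combining the bounds, tw(G) = 1.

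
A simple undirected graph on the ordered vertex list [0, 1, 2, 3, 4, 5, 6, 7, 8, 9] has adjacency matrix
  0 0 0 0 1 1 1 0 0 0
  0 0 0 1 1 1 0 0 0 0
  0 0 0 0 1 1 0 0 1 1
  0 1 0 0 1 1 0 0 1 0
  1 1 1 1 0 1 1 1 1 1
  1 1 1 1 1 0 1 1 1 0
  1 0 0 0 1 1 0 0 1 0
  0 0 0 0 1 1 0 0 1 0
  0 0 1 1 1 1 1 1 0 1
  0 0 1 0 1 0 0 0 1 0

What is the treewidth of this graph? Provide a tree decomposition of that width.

The largest bag has 4 vertices, giving width 3; this decomposition certifies tw(G) ≤ 3. On the other hand G contains the 4-clique {2, 4, 8, 9}. A clique must lie in a single bag of any decomposition, so no decomposition can have width below 3. Therefore the treewidth is 3.

Treewidth 3.
One optimal decomposition is:
Bags: B1 = {2, 4, 5, 8}  B2 = {3, 4, 5, 8}  B3 = {4, 5, 6, 8}  B4 = {4, 5, 7, 8}  B5 = {0, 4, 5, 6}  B6 = {2, 4, 8, 9}  B7 = {1, 3, 4, 5}
Tree: B1–B2, B1–B3, B1–B4, B3–B5, B1–B6, B2–B7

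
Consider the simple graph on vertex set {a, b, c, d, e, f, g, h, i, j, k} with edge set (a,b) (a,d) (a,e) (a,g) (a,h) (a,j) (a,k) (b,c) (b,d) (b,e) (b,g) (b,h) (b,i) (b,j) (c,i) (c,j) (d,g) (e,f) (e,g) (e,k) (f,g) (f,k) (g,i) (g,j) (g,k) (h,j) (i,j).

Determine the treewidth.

A width-3 tree decomposition is:
Bags: B1 = {a, b, e, g}  B2 = {a, e, g, k}  B3 = {a, b, g, j}  B4 = {b, g, i, j}  B5 = {e, f, g, k}  B6 = {a, b, h, j}  B7 = {b, c, i, j}  B8 = {a, b, d, g}
Tree: B1–B2, B1–B3, B3–B4, B2–B5, B3–B6, B4–B7, B1–B8
Each bag holds 4 vertices, so the decomposition has width 3, which upper-bounds the treewidth. Conversely, {e, f, g, k} is a clique of size 4, and the vertices of any clique must share a bag in every tree decomposition; so some bag has ≥ 4 vertices and tw(G) ≥ 3. The upper and lower bounds meet at 3, so that is the treewidth.

3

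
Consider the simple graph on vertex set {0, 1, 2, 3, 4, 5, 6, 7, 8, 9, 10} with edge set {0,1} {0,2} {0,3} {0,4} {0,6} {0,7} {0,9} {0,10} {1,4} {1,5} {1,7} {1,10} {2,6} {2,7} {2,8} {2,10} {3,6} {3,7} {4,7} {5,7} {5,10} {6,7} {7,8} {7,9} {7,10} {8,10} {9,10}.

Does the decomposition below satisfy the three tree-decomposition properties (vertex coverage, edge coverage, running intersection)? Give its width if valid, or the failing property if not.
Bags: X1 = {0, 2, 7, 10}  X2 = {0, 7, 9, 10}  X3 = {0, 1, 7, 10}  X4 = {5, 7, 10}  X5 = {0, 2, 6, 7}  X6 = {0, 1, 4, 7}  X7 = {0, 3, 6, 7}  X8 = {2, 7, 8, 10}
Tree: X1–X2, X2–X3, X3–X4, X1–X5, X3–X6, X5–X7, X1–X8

A tree decomposition must satisfy three properties: every vertex lies in some bag; for every edge, both endpoints lie together in some bag; and for every vertex, the bags containing it form a connected subtree. Here edge (1,5) lies in no bag, so the decomposition is invalid.

No — edge (1,5) lies in no bag.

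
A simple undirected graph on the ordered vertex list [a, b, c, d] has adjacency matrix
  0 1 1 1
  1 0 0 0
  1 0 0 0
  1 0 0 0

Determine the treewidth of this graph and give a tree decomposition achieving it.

Treewidth 1.
Bags: B1 = {a, d}  B2 = {a, b}  B3 = {a, c}
Tree: B1–B2, B2–B3

The largest bag has 2 vertices, giving width 1; this decomposition certifies tw(G) ≤ 1. Any graph with an edge has treewidth ≥ 1, and G has the edge a–d. Combining the bounds, tw(G) = 1.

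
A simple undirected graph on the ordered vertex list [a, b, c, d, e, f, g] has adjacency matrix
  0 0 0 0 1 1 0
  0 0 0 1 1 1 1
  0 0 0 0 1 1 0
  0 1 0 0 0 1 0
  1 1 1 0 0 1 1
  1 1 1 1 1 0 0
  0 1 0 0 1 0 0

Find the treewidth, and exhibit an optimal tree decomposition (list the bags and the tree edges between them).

Each bag holds 3 vertices, so the decomposition has width 2, which upper-bounds the treewidth. For the lower bound, the 3 vertices {b, e, g} are pairwise adjacent, and any tree decomposition puts a clique entirely inside one bag — forcing width ≥ 2. Therefore the treewidth is 2.

Treewidth 2.
One optimal decomposition is:
Bags: B1 = {c, e, f}  B2 = {b, e, f}  B3 = {b, e, g}  B4 = {b, d, f}  B5 = {a, e, f}
Tree: B1–B2, B2–B3, B2–B4, B2–B5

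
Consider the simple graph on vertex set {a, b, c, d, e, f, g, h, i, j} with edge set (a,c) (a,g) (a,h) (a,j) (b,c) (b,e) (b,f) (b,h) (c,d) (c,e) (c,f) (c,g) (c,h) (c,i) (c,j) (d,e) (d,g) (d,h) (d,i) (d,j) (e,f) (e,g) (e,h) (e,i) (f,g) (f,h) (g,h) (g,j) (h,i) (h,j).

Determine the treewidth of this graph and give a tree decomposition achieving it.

Every bag has size at most 5, so the width is 5 − 1 = 4 and tw(G) ≤ 4. For the lower bound, the 5 vertices {c, d, g, h, j} are pairwise adjacent, and any tree decomposition puts a clique entirely inside one bag — forcing width ≥ 4. The upper and lower bounds meet at 4, so that is the treewidth.

Treewidth 4.
One optimal decomposition is:
Bags: B1 = {c, d, g, h, j}  B2 = {c, d, e, g, h}  B3 = {c, d, e, h, i}  B4 = {c, e, f, g, h}  B5 = {b, c, e, f, h}  B6 = {a, c, g, h, j}
Tree: B1–B2, B2–B3, B2–B4, B4–B5, B1–B6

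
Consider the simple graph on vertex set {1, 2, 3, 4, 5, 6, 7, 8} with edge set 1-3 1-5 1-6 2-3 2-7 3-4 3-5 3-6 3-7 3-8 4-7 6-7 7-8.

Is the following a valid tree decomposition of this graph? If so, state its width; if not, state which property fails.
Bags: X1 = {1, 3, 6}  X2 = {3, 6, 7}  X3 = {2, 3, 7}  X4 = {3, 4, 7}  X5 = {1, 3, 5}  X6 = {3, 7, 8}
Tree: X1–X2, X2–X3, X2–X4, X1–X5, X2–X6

Checking the three conditions: (i) the bags cover all of {1, 2, 3, 4, 5, 6, 7, 8}; (ii) for each edge, some bag contains both endpoints; (iii) the bags containing any fixed vertex form a subtree. All hold, so the decomposition is valid with width 3 − 1 = 2.

Yes; width 2.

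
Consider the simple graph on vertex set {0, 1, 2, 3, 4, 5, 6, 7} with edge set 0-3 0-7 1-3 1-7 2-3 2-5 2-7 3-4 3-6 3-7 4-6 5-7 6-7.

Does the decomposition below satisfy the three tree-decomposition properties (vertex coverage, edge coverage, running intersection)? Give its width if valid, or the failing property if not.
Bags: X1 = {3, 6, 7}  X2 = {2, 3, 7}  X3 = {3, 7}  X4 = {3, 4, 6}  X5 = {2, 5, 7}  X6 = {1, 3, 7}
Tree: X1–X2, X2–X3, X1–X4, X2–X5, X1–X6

A tree decomposition must satisfy three properties: every vertex lies in some bag; for every edge, both endpoints lie together in some bag; and for every vertex, the bags containing it form a connected subtree. Here vertex 0 appears in no bag, so the decomposition is invalid.

No — vertex 0 appears in no bag.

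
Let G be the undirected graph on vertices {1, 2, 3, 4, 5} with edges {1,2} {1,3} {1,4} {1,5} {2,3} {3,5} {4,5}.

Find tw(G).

2

A width-2 tree decomposition is:
Bags: B1 = {1, 2, 3}  B2 = {1, 3, 5}  B3 = {1, 4, 5}
Tree: B1–B2, B2–B3
Every bag has size at most 3, so the width is 3 − 1 = 2 and tw(G) ≤ 2. On the other hand G contains the 3-clique {1, 2, 3}. A clique must lie in a single bag of any decomposition, so no decomposition can have width below 2. Therefore the treewidth is 2.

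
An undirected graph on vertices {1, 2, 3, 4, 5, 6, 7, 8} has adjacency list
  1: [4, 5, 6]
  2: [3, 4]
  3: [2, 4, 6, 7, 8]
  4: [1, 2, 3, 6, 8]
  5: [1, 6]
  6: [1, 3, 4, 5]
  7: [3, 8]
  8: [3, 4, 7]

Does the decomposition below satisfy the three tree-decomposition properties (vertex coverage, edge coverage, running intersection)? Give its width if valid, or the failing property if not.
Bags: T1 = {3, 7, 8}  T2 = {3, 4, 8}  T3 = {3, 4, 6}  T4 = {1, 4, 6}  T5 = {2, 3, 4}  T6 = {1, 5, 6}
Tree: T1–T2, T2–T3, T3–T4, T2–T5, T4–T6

Yes; width 2.

Every vertex of G appears in some bag (union = {1, 2, 3, 4, 5, 6, 7, 8}); every edge is covered by a bag; and for each vertex v the set of bags containing v is connected in the bag tree. The decomposition is therefore valid. The largest bag has 3 vertices, so the width is 2.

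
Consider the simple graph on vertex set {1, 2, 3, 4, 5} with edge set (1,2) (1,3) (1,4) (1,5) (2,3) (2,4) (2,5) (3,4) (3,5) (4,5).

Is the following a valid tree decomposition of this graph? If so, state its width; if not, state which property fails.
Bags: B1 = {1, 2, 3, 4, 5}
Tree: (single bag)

Yes; width 4.

Checking the three conditions: (i) the bags cover all of {1, 2, 3, 4, 5}; (ii) for each edge, some bag contains both endpoints; (iii) the bags containing any fixed vertex form a subtree. All hold, so the decomposition is valid with width 5 − 1 = 4.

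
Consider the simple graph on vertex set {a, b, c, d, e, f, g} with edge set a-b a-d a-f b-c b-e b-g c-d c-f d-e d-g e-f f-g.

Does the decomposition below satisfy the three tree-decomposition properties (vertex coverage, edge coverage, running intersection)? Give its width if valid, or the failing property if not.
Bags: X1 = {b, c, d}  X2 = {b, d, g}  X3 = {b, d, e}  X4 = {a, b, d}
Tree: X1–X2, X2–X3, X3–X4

No — vertex f appears in no bag.

A tree decomposition must satisfy three properties: every vertex lies in some bag; for every edge, both endpoints lie together in some bag; and for every vertex, the bags containing it form a connected subtree. Here vertex f appears in no bag, so the decomposition is invalid.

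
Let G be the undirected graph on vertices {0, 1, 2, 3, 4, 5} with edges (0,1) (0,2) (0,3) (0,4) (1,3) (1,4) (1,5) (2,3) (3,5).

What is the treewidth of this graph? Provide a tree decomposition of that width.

Every bag has size at most 3, so the width is 3 − 1 = 2 and tw(G) ≤ 2. For the lower bound, the 3 vertices {0, 1, 3} are pairwise adjacent, and any tree decomposition puts a clique entirely inside one bag — forcing width ≥ 2. Combining the bounds, tw(G) = 2.

Treewidth 2.
One such decomposition:
Bags: B1 = {0, 1, 3}  B2 = {0, 2, 3}  B3 = {0, 1, 4}  B4 = {1, 3, 5}
Tree: B1–B2, B1–B3, B1–B4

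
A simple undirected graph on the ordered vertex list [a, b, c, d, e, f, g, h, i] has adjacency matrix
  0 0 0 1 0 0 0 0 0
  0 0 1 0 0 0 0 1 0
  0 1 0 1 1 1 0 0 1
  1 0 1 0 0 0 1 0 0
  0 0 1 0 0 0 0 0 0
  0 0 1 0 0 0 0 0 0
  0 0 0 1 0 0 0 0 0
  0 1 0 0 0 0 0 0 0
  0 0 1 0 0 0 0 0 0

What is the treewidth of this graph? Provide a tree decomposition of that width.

Treewidth 1.
One such decomposition:
Bags: B1 = {c, f}  B2 = {c, i}  B3 = {b, c}  B4 = {c, d}  B5 = {a, d}  B6 = {b, h}  B7 = {c, e}  B8 = {d, g}
Tree: B1–B2, B2–B3, B2–B4, B4–B5, B3–B6, B4–B7, B5–B8

Each bag holds 2 vertices, so the decomposition has width 1, which upper-bounds the treewidth. Any graph with an edge has treewidth ≥ 1, and G has the edge c–f. The upper and lower bounds meet at 1, so that is the treewidth.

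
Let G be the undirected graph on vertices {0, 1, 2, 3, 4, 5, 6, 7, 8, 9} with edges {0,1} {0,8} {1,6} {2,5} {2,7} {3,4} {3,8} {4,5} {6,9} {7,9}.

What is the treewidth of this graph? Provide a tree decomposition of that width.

Each bag holds 3 vertices, so the decomposition has width 2, which upper-bounds the treewidth. The edges 7–9–6–1–0–8–3–4–5–2–7 form a cycle, so G is not a tree and its treewidth is at least 2. The upper and lower bounds meet at 2, so that is the treewidth.

Treewidth 2.
One such decomposition:
Bags: B1 = {6, 7, 9}  B2 = {1, 6, 7}  B3 = {0, 1, 7}  B4 = {0, 7, 8}  B5 = {3, 7, 8}  B6 = {3, 4, 7}  B7 = {4, 5, 7}  B8 = {2, 5, 7}
Tree: B1–B2, B2–B3, B3–B4, B4–B5, B5–B6, B6–B7, B7–B8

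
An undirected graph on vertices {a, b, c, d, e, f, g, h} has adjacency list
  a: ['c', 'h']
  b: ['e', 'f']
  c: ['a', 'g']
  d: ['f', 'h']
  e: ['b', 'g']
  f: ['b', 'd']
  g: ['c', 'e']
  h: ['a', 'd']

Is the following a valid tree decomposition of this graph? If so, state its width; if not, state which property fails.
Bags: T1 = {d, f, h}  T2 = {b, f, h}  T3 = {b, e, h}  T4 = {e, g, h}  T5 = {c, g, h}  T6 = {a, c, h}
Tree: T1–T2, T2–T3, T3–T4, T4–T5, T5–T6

Vertex coverage: the bags together contain {a, b, c, d, e, f, g, h}, the full vertex set. Edge coverage: each edge of G has both endpoints in at least one bag. Running intersection: for every vertex, the bags containing it form a connected subtree. All three properties hold, so this is a valid tree decomposition of width max|bag| − 1 = 2, and hence tw(G) ≤ 2.

Yes; width 2.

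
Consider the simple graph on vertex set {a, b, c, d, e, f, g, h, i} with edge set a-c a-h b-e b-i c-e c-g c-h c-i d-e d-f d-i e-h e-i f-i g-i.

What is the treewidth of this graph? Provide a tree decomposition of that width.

Treewidth 2.
Bags: B1 = {c, e, i}  B2 = {d, e, i}  B3 = {c, e, h}  B4 = {d, f, i}  B5 = {a, c, h}  B6 = {b, e, i}  B7 = {c, g, i}
Tree: B1–B2, B1–B3, B2–B4, B3–B5, B1–B6, B1–B7

Each bag holds 3 vertices, so the decomposition has width 2, which upper-bounds the treewidth. Conversely, {c, e, h} is a clique of size 3, and the vertices of any clique must share a bag in every tree decomposition; so some bag has ≥ 3 vertices and tw(G) ≥ 2. Combining the bounds, tw(G) = 2.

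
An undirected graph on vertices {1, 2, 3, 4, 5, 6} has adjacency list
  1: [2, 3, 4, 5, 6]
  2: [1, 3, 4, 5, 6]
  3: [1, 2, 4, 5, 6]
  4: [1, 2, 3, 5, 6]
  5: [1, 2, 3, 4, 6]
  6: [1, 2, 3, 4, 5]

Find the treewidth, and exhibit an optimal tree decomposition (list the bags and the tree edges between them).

With just one bag of size 6, the width is 6 − 1 = 5, so tw(G) ≤ 5. For the lower bound, the 6 vertices {1, 2, 3, 4, 5, 6} are pairwise adjacent, and any tree decomposition puts a clique entirely inside one bag — forcing width ≥ 5. Combining the bounds, tw(G) = 5.

Treewidth 5.
One such decomposition:
Bags: B1 = {1, 2, 3, 4, 5, 6}
Tree: (single bag)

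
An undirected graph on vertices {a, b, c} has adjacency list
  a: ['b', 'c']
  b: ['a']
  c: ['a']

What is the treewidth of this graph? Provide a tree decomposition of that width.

Treewidth 1.
One optimal decomposition is:
Bags: B1 = {a, b}  B2 = {a, c}
Tree: B1–B2

The largest bag has 2 vertices, giving width 1; this decomposition certifies tw(G) ≤ 1. Any graph with an edge has treewidth ≥ 1, and G has the edge b–a. Therefore the treewidth is 1.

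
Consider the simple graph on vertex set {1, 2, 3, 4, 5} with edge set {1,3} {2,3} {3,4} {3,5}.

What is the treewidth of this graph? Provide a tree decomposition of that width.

Each bag holds 2 vertices, so the decomposition has width 1, which upper-bounds the treewidth. Any graph with an edge has treewidth ≥ 1, and G has the edge 1–3. Combining the bounds, tw(G) = 1.

Treewidth 1.
Bags: B1 = {1, 3}  B2 = {3, 5}  B3 = {3, 4}  B4 = {2, 3}
Tree: B1–B2, B2–B3, B3–B4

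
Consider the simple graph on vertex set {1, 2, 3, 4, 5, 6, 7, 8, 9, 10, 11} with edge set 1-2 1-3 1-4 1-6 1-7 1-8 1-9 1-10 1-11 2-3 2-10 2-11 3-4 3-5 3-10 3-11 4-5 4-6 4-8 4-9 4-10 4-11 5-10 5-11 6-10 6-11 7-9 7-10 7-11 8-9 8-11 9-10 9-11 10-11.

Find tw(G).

A width-4 tree decomposition is:
Bags: B1 = {1, 4, 9, 10, 11}  B2 = {1, 4, 6, 10, 11}  B3 = {1, 3, 4, 10, 11}  B4 = {3, 4, 5, 10, 11}  B5 = {1, 7, 9, 10, 11}  B6 = {1, 4, 8, 9, 11}  B7 = {1, 2, 3, 10, 11}
Tree: B1–B2, B2–B3, B3–B4, B1–B5, B1–B6, B3–B7
Each bag holds 5 vertices, so the decomposition has width 4, which upper-bounds the treewidth. Conversely, {1, 4, 8, 9, 11} is a clique of size 5, and the vertices of any clique must share a bag in every tree decomposition; so some bag has ≥ 5 vertices and tw(G) ≥ 4. The upper and lower bounds meet at 4, so that is the treewidth.

4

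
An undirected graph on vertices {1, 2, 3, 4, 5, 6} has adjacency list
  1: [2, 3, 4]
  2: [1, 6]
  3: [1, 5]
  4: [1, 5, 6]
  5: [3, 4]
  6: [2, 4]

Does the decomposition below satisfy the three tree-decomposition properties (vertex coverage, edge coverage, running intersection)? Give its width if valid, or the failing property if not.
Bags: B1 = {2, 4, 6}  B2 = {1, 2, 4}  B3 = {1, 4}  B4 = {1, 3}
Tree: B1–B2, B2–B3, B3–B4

A tree decomposition must satisfy three properties: every vertex lies in some bag; for every edge, both endpoints lie together in some bag; and for every vertex, the bags containing it form a connected subtree. Here vertex 5 appears in no bag, so the decomposition is invalid.

No — vertex 5 appears in no bag.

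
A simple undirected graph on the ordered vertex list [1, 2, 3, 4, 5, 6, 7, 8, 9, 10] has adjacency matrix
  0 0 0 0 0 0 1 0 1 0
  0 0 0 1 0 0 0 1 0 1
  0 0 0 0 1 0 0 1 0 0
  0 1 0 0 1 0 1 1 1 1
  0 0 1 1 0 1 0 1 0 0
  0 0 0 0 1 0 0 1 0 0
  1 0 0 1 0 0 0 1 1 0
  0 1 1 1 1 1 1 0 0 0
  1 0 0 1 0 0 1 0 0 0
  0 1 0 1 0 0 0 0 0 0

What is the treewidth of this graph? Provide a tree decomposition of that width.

Every bag has size at most 3, so the width is 3 − 1 = 2 and tw(G) ≤ 2. For the lower bound, the 3 vertices {1, 7, 9} are pairwise adjacent, and any tree decomposition puts a clique entirely inside one bag — forcing width ≥ 2. Combining the bounds, tw(G) = 2.

Treewidth 2.
One optimal decomposition is:
Bags: B1 = {2, 4, 8}  B2 = {4, 7, 8}  B3 = {4, 5, 8}  B4 = {2, 4, 10}  B5 = {4, 7, 9}  B6 = {5, 6, 8}  B7 = {1, 7, 9}  B8 = {3, 5, 8}
Tree: B1–B2, B2–B3, B1–B4, B2–B5, B3–B6, B5–B7, B3–B8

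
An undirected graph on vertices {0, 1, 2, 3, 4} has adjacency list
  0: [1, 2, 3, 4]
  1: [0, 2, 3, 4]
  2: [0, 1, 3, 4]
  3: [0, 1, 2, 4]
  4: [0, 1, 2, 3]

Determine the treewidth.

4

A width-4 tree decomposition is:
Bags: B1 = {0, 1, 2, 3, 4}
Tree: (single bag)
With just one bag of size 5, the width is 5 − 1 = 4, so tw(G) ≤ 4. Conversely, {0, 1, 2, 3, 4} is a clique of size 5, and the vertices of any clique must share a bag in every tree decomposition; so some bag has ≥ 5 vertices and tw(G) ≥ 4. Therefore the treewidth is 4.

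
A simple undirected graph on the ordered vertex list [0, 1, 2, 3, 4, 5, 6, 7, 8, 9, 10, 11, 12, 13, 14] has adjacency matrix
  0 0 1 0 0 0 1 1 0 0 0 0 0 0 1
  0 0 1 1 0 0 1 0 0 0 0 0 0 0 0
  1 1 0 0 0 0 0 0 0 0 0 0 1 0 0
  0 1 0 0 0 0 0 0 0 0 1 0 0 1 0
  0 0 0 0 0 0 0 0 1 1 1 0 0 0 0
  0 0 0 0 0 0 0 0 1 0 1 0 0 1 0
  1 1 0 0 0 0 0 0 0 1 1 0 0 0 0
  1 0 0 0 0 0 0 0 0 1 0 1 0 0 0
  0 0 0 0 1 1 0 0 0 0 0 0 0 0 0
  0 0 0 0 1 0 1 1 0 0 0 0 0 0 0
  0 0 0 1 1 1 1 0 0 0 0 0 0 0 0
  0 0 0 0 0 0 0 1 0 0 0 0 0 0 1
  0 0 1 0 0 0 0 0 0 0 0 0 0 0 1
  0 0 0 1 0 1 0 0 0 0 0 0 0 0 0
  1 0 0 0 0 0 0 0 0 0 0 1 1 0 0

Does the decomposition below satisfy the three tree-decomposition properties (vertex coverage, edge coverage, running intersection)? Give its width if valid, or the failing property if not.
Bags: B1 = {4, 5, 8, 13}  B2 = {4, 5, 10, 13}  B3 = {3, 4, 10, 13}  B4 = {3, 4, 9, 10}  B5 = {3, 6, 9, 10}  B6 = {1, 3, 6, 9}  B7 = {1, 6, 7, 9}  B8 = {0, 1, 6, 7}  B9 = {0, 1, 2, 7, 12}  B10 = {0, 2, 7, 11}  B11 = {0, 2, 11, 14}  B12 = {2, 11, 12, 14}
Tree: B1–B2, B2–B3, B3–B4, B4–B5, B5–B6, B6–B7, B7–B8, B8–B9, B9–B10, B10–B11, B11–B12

No — bags containing vertex 12 are not connected in the tree.

A tree decomposition must satisfy three properties: every vertex lies in some bag; for every edge, both endpoints lie together in some bag; and for every vertex, the bags containing it form a connected subtree. Here bags containing vertex 12 are not connected in the tree, so the decomposition is invalid.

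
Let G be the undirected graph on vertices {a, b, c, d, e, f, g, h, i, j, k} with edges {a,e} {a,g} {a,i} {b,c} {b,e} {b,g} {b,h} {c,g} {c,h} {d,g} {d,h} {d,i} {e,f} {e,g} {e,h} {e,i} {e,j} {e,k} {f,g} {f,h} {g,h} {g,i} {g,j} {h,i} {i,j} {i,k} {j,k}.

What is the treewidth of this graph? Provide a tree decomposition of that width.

Treewidth 3.
One optimal decomposition is:
Bags: B1 = {b, e, g, h}  B2 = {b, c, g, h}  B3 = {e, g, h, i}  B4 = {e, g, i, j}  B5 = {e, i, j, k}  B6 = {d, g, h, i}  B7 = {e, f, g, h}  B8 = {a, e, g, i}
Tree: B1–B2, B1–B3, B3–B4, B4–B5, B3–B6, B3–B7, B3–B8

The largest bag has 4 vertices, giving width 3; this decomposition certifies tw(G) ≤ 3. For the lower bound, the 4 vertices {e, g, i, j} are pairwise adjacent, and any tree decomposition puts a clique entirely inside one bag — forcing width ≥ 3. Combining the bounds, tw(G) = 3.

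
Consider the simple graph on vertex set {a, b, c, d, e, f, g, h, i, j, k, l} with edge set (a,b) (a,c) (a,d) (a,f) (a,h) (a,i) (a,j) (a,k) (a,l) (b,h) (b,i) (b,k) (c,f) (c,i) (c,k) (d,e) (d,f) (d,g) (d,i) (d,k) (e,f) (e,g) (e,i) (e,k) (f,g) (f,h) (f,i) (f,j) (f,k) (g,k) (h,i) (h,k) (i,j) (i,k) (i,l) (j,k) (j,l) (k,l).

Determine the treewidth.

A width-4 tree decomposition is:
Bags: B1 = {a, f, i, j, k}  B2 = {a, d, f, i, k}  B3 = {a, f, h, i, k}  B4 = {a, c, f, i, k}  B5 = {a, i, j, k, l}  B6 = {d, e, f, i, k}  B7 = {d, e, f, g, k}  B8 = {a, b, h, i, k}
Tree: B1–B2, B2–B3, B1–B4, B1–B5, B2–B6, B6–B7, B3–B8
Every bag has size at most 5, so the width is 5 − 1 = 4 and tw(G) ≤ 4. For the lower bound, the 5 vertices {d, e, f, g, k} are pairwise adjacent, and any tree decomposition puts a clique entirely inside one bag — forcing width ≥ 4. The upper and lower bounds meet at 4, so that is the treewidth.

4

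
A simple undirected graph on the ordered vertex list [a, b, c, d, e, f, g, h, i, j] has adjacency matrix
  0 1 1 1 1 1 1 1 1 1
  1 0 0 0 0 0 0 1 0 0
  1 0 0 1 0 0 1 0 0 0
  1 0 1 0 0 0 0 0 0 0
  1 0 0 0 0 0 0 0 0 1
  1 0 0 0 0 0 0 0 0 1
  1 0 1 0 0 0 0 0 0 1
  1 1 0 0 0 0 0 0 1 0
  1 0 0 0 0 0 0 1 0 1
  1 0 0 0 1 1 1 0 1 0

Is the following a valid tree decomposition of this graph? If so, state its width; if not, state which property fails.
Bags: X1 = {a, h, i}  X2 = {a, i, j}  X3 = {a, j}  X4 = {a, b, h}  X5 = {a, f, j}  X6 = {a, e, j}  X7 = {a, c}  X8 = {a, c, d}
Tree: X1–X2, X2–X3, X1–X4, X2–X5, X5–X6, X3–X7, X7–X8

No — vertex g appears in no bag.

A tree decomposition must satisfy three properties: every vertex lies in some bag; for every edge, both endpoints lie together in some bag; and for every vertex, the bags containing it form a connected subtree. Here vertex g appears in no bag, so the decomposition is invalid.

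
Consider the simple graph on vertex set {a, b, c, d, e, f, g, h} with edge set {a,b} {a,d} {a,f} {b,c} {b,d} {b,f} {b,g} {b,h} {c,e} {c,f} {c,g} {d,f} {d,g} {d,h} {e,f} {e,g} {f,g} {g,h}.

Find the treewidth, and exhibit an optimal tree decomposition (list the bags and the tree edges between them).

Treewidth 3.
One such decomposition:
Bags: B1 = {a, b, d, f}  B2 = {b, d, f, g}  B3 = {b, c, f, g}  B4 = {b, d, g, h}  B5 = {c, e, f, g}
Tree: B1–B2, B2–B3, B2–B4, B3–B5

Each bag holds 4 vertices, so the decomposition has width 3, which upper-bounds the treewidth. On the other hand G contains the 4-clique {b, d, g, h}. A clique must lie in a single bag of any decomposition, so no decomposition can have width below 3. Combining the bounds, tw(G) = 3.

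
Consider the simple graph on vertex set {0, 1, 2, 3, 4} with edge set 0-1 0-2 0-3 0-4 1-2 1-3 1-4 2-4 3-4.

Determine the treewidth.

A width-3 tree decomposition is:
Bags: B1 = {0, 1, 2, 4}  B2 = {0, 1, 3, 4}
Tree: B1–B2
Each bag holds 4 vertices, so the decomposition has width 3, which upper-bounds the treewidth. On the other hand G contains the 4-clique {0, 1, 2, 4}. A clique must lie in a single bag of any decomposition, so no decomposition can have width below 3. Therefore the treewidth is 3.

3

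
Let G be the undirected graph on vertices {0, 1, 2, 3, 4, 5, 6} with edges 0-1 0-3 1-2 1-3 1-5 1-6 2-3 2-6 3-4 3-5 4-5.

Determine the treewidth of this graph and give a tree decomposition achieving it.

Treewidth 2.
Bags: B1 = {1, 3, 5}  B2 = {3, 4, 5}  B3 = {0, 1, 3}  B4 = {1, 2, 3}  B5 = {1, 2, 6}
Tree: B1–B2, B1–B3, B1–B4, B4–B5

Every bag has size at most 3, so the width is 3 − 1 = 2 and tw(G) ≤ 2. On the other hand G contains the 3-clique {0, 1, 3}. A clique must lie in a single bag of any decomposition, so no decomposition can have width below 2. Combining the bounds, tw(G) = 2.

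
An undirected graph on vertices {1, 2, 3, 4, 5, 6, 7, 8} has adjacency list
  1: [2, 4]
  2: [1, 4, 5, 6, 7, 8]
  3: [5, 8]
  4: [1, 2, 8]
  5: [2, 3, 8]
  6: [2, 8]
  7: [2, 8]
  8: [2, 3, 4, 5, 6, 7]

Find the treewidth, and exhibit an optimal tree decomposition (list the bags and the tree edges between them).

The largest bag has 3 vertices, giving width 2; this decomposition certifies tw(G) ≤ 2. Conversely, {2, 4, 8} is a clique of size 3, and the vertices of any clique must share a bag in every tree decomposition; so some bag has ≥ 3 vertices and tw(G) ≥ 2. Hence tw(G) = 2 exactly.

Treewidth 2.
One such decomposition:
Bags: B1 = {2, 5, 8}  B2 = {3, 5, 8}  B3 = {2, 7, 8}  B4 = {2, 6, 8}  B5 = {2, 4, 8}  B6 = {1, 2, 4}
Tree: B1–B2, B1–B3, B3–B4, B1–B5, B5–B6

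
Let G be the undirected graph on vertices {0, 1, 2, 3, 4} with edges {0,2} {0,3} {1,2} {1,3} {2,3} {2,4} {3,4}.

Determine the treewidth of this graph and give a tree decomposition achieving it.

Treewidth 2.
Bags: B1 = {0, 2, 3}  B2 = {1, 2, 3}  B3 = {2, 3, 4}
Tree: B1–B2, B1–B3

The largest bag has 3 vertices, giving width 2; this decomposition certifies tw(G) ≤ 2. For the lower bound, the 3 vertices {0, 2, 3} are pairwise adjacent, and any tree decomposition puts a clique entirely inside one bag — forcing width ≥ 2. The upper and lower bounds meet at 2, so that is the treewidth.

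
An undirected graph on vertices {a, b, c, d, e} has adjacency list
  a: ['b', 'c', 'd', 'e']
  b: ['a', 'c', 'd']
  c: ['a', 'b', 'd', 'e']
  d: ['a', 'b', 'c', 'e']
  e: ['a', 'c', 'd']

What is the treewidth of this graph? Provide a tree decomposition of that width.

Each bag holds 4 vertices, so the decomposition has width 3, which upper-bounds the treewidth. On the other hand G contains the 4-clique {a, c, d, e}. A clique must lie in a single bag of any decomposition, so no decomposition can have width below 3. Combining the bounds, tw(G) = 3.

Treewidth 3.
Bags: B1 = {a, c, d, e}  B2 = {a, b, c, d}
Tree: B1–B2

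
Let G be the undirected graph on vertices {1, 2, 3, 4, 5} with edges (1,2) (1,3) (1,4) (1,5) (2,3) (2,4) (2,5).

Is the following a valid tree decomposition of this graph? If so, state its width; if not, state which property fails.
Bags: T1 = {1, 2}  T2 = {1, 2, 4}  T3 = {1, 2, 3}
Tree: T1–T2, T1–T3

No — vertex 5 appears in no bag.

A tree decomposition must satisfy three properties: every vertex lies in some bag; for every edge, both endpoints lie together in some bag; and for every vertex, the bags containing it form a connected subtree. Here vertex 5 appears in no bag, so the decomposition is invalid.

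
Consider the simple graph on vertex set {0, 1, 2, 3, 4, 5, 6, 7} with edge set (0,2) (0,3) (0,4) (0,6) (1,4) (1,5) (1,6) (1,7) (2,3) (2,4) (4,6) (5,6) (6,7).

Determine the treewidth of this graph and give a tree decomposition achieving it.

Every bag has size at most 3, so the width is 3 − 1 = 2 and tw(G) ≤ 2. Conversely, {0, 2, 3} is a clique of size 3, and the vertices of any clique must share a bag in every tree decomposition; so some bag has ≥ 3 vertices and tw(G) ≥ 2. Combining the bounds, tw(G) = 2.

Treewidth 2.
One optimal decomposition is:
Bags: B1 = {0, 4, 6}  B2 = {0, 2, 4}  B3 = {1, 4, 6}  B4 = {1, 6, 7}  B5 = {0, 2, 3}  B6 = {1, 5, 6}
Tree: B1–B2, B1–B3, B3–B4, B2–B5, B4–B6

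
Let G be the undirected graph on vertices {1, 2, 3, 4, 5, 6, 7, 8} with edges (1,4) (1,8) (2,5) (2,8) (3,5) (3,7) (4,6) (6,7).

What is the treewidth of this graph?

2

A width-2 tree decomposition is:
Bags: B1 = {2, 3, 5}  B2 = {2, 3, 8}  B3 = {1, 3, 8}  B4 = {1, 3, 4}  B5 = {3, 4, 6}  B6 = {3, 6, 7}
Tree: B1–B2, B2–B3, B3–B4, B4–B5, B5–B6
Every bag has size at most 3, so the width is 3 − 1 = 2 and tw(G) ≤ 2. For the lower bound, G contains the cycle 3–5–2–8–1–4–6–7–3, so G is not a forest; only forests have treewidth ≤ 1, hence tw(G) ≥ 2. Hence tw(G) = 2 exactly.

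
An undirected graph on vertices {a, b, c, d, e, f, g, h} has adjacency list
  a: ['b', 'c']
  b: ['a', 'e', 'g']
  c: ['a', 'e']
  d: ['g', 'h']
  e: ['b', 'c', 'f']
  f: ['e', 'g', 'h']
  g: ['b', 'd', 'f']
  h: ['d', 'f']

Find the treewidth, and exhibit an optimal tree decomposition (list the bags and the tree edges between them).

Treewidth 2.
Bags: B1 = {d, f, h}  B2 = {d, f, g}  B3 = {e, f, g}  B4 = {b, e, g}  B5 = {b, c, e}  B6 = {a, b, c}
Tree: B1–B2, B2–B3, B3–B4, B4–B5, B5–B6

Every bag has size at most 3, so the width is 3 − 1 = 2 and tw(G) ≤ 2. The edges h–d–g–f–h form a cycle, so G is not a tree and its treewidth is at least 2. Combining the bounds, tw(G) = 2.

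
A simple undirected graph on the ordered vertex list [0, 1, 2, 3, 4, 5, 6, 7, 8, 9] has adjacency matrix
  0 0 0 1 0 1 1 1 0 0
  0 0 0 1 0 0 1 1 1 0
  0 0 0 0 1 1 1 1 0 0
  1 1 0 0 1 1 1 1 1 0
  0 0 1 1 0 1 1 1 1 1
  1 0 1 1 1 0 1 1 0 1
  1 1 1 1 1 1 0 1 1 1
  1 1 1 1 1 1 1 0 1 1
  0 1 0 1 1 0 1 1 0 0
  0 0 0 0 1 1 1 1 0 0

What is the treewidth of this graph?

4

A width-4 tree decomposition is:
Bags: B1 = {4, 5, 6, 7, 9}  B2 = {3, 4, 5, 6, 7}  B3 = {3, 4, 6, 7, 8}  B4 = {1, 3, 6, 7, 8}  B5 = {2, 4, 5, 6, 7}  B6 = {0, 3, 5, 6, 7}
Tree: B1–B2, B2–B3, B3–B4, B1–B5, B2–B6
Each bag holds 5 vertices, so the decomposition has width 4, which upper-bounds the treewidth. On the other hand G contains the 5-clique {4, 5, 6, 7, 9}. A clique must lie in a single bag of any decomposition, so no decomposition can have width below 4. Therefore the treewidth is 4.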